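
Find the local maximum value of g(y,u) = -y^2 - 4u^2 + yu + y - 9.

∂g/∂y = -2y + u + 1 = 0 and ∂g/∂u = y - 8u = 0, so (y, u) = (8/15, 1/15).
The Hessian has g_{yy} = -2, g_{uu} = -8, g_{yu} = 1, giving D = 15 > 0 with g_{yy} < 0, so the point is a local maximum.
g(8/15, 1/15) = -131/15.

-131/15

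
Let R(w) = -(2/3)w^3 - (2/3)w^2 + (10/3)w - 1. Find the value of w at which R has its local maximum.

Critical points: R'(w) = -2w^2 - (4/3)w + 10/3 vanishes at w = -5/3, 1.
Second-derivative test with R''(w) = -4w - 4/3: R''(-5/3) = 16/3 > 0 ⇒ local minimum; R''(1) = -16/3 < 0 ⇒ local maximum.
So the local maximum value is R(1) = 1.

1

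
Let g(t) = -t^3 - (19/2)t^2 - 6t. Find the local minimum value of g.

-90

g'(t) = -3t^2 - 19t - 6. Setting g'(t) = 0 gives t ∈ {-6, -1/3}.
Since g''(t) = -6t - 19, we get g''(-6) = 17 > 0 ⇒ local minimum; g''(-1/3) = -17 < 0 ⇒ local maximum.
Thus g has its local minimum at t = -6, with value -90.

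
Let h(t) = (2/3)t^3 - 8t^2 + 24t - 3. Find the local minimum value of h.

Critical points: h'(t) = 2t^2 - 16t + 24 vanishes at t = 2, 6.
h''(t) = 4t - 16. h''(2) = -8 < 0 ⇒ local maximum; h''(6) = 8 > 0 ⇒ local minimum.
The local minimum is h(6) = -3.

-3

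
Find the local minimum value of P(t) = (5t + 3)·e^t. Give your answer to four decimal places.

-1.0095

By the product rule, P'(t) = (5t + 8)·e^t. Since e^t > 0, the only critical point is t = -8/5.
P''(-8/5) has the same sign as 5 > 0, so this is a local minimum.
P(-8/5) = (-5)·e^(-8/5) ≈ -1.0095.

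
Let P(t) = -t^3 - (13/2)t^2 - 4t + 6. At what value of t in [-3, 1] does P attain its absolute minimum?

-3

The derivative is -3t^2 - 13t - 4, whose only zero in [-3, 1] is t = -1/3.
Evaluating at the critical points and endpoints: P(-3) = -27/2, P(-1/3) = 359/54, P(1) = -11/2.
Hence the absolute minimum is -27/2 at t = -3.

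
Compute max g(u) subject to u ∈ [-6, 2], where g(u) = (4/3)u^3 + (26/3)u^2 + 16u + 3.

g'(u) = 4u^2 + (52/3)u + 16, which vanishes at u = -3 and u = -4/3.
Compare values at every candidate in [-6, 2]: g(-6) = -69; g(-3) = -3; g(-4/3) = -493/81; g(2) = 241/3.
Hence the absolute maximum is 241/3 at u = 2.

241/3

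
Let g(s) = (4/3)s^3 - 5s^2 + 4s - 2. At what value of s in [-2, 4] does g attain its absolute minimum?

g'(s) = 4s^2 - 10s + 4, which vanishes at s = 1/2 and s = 2.
Evaluating at the critical points and endpoints: g(-2) = -122/3; g(1/2) = -13/12; g(2) = -10/3; g(4) = 58/3.
Hence the absolute minimum is -122/3 at s = -2.

-2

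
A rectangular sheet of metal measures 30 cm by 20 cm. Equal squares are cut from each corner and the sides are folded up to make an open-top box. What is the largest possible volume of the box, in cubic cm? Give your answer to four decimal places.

With cut size x, the volume is V(x) = x(30 − 2x)(20 − 2x) for 0 < x < 10.
V'(x) = 12x^2 − 200x + 600. Setting V'(x) = 0 gives x ≈ 3.9237 (the root in (0, 10)).
V''(x) = 24x − 200 is negative there, so this is the maximum; V ≈ 1056.3059.

1056.3059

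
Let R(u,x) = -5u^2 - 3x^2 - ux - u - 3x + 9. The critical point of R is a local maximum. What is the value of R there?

∂R/∂u = -10u - x - 1 = 0 and ∂R/∂x = -u - 6x - 3 = 0, so (u, x) = (-3/59, -29/59).
The Hessian has R_{uu} = -10, R_{xx} = -6, R_{ux} = -1, giving D = 59 > 0 with R_{uu} < 0, so the point is a local maximum.
R(-3/59, -29/59) = 576/59.

576/59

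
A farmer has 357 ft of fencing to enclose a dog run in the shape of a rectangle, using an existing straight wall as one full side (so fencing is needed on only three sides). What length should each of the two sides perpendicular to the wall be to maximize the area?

357/4

Let the sides perpendicular to the wall have length x and the parallel side y, so 2x + y = 357 and the area is A = xy = x(357 − 2x).
A'(x) = 357 − 4x = 0 gives x = 357/4, and A''(x) = −4 < 0 confirms a maximum.
Then y = 357 − 2·357/4 = 357/2 and A = 127449/8.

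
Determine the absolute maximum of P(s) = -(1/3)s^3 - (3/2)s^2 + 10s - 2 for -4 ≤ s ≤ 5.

28/3

Differentiating, P'(s) = -s^2 - 3s + 10; whose only zero in [-4, 5] is s = 2.
Candidates: P(-4) = -134/3,  P(2) = 28/3,  P(5) = -187/6.
So the maximum is P(2) = 28/3.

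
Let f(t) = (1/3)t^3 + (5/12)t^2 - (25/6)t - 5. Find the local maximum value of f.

f'(t) = t^2 + (5/6)t - 25/6. Setting f'(t) = 0 gives t ∈ {-5/2, 5/3}.
Second-derivative test with f''(t) = 2t + 5/6: f''(-5/2) = -25/6 < 0 ⇒ local maximum; f''(5/3) = 25/6 > 0 ⇒ local minimum.
Thus f has its local maximum at t = -5/2, with value 45/16.

45/16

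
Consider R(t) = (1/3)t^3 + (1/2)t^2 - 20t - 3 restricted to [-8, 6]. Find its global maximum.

R'(t) = t^2 + t - 20, which vanishes at t = -5 and t = 4.
Evaluating at the critical points and endpoints: R(-8) = 55/3; R(-5) = 407/6; R(4) = -161/3; R(6) = -33.
The maximum over the interval is 407/6, attained at t = -5.

407/6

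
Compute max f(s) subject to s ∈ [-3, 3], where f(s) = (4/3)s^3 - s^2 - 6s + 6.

f'(s) = 4s^2 - 2s - 6, which vanishes at s = -1 and s = 3/2.
Compare values at every candidate in [-3, 3]: f(-3) = -21, f(-1) = 29/3, f(3/2) = -3/4, f(3) = 15.
The maximum over the interval is 15, attained at s = 3.

15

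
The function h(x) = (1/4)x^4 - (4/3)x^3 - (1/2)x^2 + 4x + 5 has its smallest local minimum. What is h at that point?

h'(x) = x^3 - 4x^2 - x + 4 = 0 at x = -1, 1, 4.
h''(x) = 3x^2 - 8x - 1. h''(-1) = 10 > 0 ⇒ local minimum; h''(1) = -6 < 0 ⇒ local maximum; h''(4) = 15 > 0 ⇒ local minimum.
So the smallest local minimum value is h(4) = -25/3.

-25/3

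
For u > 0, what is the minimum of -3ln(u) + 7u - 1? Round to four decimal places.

f'(u) = -3/u + 7 = 0 gives u = 3/7.
f''(u) = 3/u², which is positive for u > 0, so this is a local minimum.
f(3/7) = -3·ln(3/7) + 3 - 1 ≈ 4.5419.

4.5419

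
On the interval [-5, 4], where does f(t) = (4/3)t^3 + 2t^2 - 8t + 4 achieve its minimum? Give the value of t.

f'(t) = 4t^2 + 4t - 8, which vanishes at t = -2 and t = 1.
Compare values at every candidate in [-5, 4]: f(-5) = -218/3,  f(-2) = 52/3,  f(1) = -2/3,  f(4) = 268/3.
The minimum over the interval is -218/3, attained at t = -5.

-5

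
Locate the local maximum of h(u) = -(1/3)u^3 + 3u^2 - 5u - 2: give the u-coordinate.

5

Critical points: h'(u) = -u^2 + 6u - 5 vanishes at u = 1, 5.
Second-derivative test with h''(u) = -2u + 6: h''(1) = 4 > 0 ⇒ local minimum; h''(5) = -4 < 0 ⇒ local maximum.
Thus h has its local maximum at u = 5, with value 19/3.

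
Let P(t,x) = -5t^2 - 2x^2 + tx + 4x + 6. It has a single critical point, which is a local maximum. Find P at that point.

314/39

∂P/∂t = -10t + x = 0 and ∂P/∂x = t - 4x + 4 = 0, so (t, x) = (4/39, 40/39).
The Hessian has P_{tt} = -10, P_{xx} = -4, P_{tx} = 1, giving D = 39 > 0 with P_{tt} < 0, so the point is a local maximum.
P(4/39, 40/39) = 314/39.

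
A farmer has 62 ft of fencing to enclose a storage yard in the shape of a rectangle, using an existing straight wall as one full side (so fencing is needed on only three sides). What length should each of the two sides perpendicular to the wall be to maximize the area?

31/2

Let the sides perpendicular to the wall have length x and the parallel side y, so 2x + y = 62 and the area is A = xy = x(62 − 2x).
A'(x) = 62 − 4x = 0 gives x = 31/2, and A''(x) = −4 < 0 confirms a maximum.
Then y = 62 − 2·31/2 = 31 and A = 961/2.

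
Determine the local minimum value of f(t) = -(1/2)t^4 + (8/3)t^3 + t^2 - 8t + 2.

-17/6

Critical points: f'(t) = -2t^3 + 8t^2 + 2t - 8 vanishes at t = -1, 1, 4.
f''(t) = -6t^2 + 16t + 2. f''(-1) = -20 < 0 ⇒ local maximum; f''(1) = 12 > 0 ⇒ local minimum; f''(4) = -30 < 0 ⇒ local maximum.
Thus f has its local minimum at t = 1, with value -17/6.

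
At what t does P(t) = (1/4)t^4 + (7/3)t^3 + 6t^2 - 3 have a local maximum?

P'(t) = t^3 + 7t^2 + 12t. Setting P'(t) = 0 gives t ∈ {-4, -3, 0}.
Second-derivative test with P''(t) = 3t^2 + 14t + 12: P''(-4) = 4 > 0 ⇒ local minimum; P''(-3) = -3 < 0 ⇒ local maximum; P''(0) = 12 > 0 ⇒ local minimum.
Thus P has its local maximum at t = -3, with value 33/4.

-3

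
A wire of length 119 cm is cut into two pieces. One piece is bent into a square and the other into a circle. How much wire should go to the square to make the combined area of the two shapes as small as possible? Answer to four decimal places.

Let x be the length used for the square. Square side x/4; circle radius (119−x)/(2π).
A(x) = (x/4)² + π·((119−x)/(2π))² = x²/16 + (119−x)²/(4π) for 0 ≤ x ≤ 119. A'(x) = x/8 − (119−x)/(2π) = 0 gives x = 4·119/(π+4) ≈ 66.6518.
A'' = 1/8 + 1/(2π) > 0, so this gives the minimum combined area; x ≈ 66.6518 cm to the square.

66.6518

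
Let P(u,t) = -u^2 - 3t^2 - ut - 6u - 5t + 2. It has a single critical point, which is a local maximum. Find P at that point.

125/11

∂P/∂u = -2u - t - 6 = 0 and ∂P/∂t = -u - 6t - 5 = 0, so (u, t) = (-31/11, -4/11).
The Hessian has P_{uu} = -2, P_{tt} = -6, P_{ut} = -1, giving D = 11 > 0 with P_{uu} < 0, so the point is a local maximum.
P(-31/11, -4/11) = 125/11.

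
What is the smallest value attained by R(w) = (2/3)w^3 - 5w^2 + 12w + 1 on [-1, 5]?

-50/3

R'(w) = 2w^2 - 10w + 12, which vanishes at w = 2 and w = 3.
Compare values at every candidate in [-1, 5]: R(-1) = -50/3,  R(2) = 31/3,  R(3) = 10,  R(5) = 58/3.
The minimum over the interval is -50/3, attained at w = -1.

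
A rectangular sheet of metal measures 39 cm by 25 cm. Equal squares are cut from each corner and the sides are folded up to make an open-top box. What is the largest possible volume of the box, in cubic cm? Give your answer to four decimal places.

2175.0917

With cut size x, the volume is V(x) = x(39 − 2x)(25 − 2x) for 0 < x < 12.5.
V'(x) = 12x^2 − 256x + 975. Setting V'(x) = 0 gives x ≈ 4.9634 (the root in (0, 12.5)).
V''(x) = 24x − 256 is negative there, so this is the maximum; V ≈ 2175.0917.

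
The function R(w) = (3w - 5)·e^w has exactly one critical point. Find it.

2/3

By the product rule, R'(w) = (3w - 2)·e^w. Since e^w > 0, the only critical point is w = 2/3.
R''(2/3) has the same sign as 3 > 0, so this is a local minimum.
R(2/3) = (-3)·e^(2/3) ≈ -5.8432.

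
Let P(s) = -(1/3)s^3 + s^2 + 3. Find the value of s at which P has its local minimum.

0

P'(s) = -s^2 + 2s. Setting P'(s) = 0 gives s ∈ {0, 2}.
Since P''(s) = -2s + 2, we get P''(0) = 2 > 0 ⇒ local minimum; P''(2) = -2 < 0 ⇒ local maximum.
Thus P has its local minimum at s = 0, with value 3.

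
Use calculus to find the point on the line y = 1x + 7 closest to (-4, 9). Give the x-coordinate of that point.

Minimize D(x)^2 = (x + 4)^2 + (x - 2)^2.
d/dx[D^2] = 2(x + 4) + 2·1·(x - 2) = 0 ⇒ x = -1.
Then y = 6 and the distance is √(18) ≈ 4.2426.

-1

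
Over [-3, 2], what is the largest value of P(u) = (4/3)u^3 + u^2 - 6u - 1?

P'(u) = 4u^2 + 2u - 6, which vanishes at u = -3/2 and u = 1.
Candidates: P(-3) = -10,  P(-3/2) = 23/4,  P(1) = -14/3,  P(2) = 5/3.
So the maximum is P(-3/2) = 23/4.

23/4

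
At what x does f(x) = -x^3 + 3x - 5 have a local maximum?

Critical points: f'(x) = -3x^2 + 3 vanishes at x = -1, 1.
f''(x) = -6x. f''(-1) = 6 > 0 ⇒ local minimum; f''(1) = -6 < 0 ⇒ local maximum.
Thus f has its local maximum at x = 1, with value -3.

1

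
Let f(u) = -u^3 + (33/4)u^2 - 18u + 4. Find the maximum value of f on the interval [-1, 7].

Differentiating, f'(u) = -3u^2 + (33/2)u - 18; which vanishes at u = 3/2 and u = 4.
Evaluating at the critical points and endpoints: f(-1) = 125/4, f(3/2) = -125/16, f(4) = 0, f(7) = -243/4.
Hence the absolute maximum is 125/4 at u = -1.

125/4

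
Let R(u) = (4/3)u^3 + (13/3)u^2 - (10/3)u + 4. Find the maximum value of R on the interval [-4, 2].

76/3

The derivative is 4u^2 + (26/3)u - 10/3, which vanishes at u = -5/2 and u = 1/3.
Candidates: R(-4) = 4/3, R(-5/2) = 223/12, R(1/3) = 277/81, R(2) = 76/3.
The maximum over the interval is 76/3, attained at u = 2.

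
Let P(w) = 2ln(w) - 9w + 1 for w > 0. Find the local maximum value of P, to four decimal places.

-4.0082

P'(w) = 2/w − 9 = 0 gives w = 2/9.
P''(w) = -2/w², which is negative for w > 0, so this is a local maximum.
P(2/9) = 2·ln(2/9) - 2 + 1 ≈ -4.0082.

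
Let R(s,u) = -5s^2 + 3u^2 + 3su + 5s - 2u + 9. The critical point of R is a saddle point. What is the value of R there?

∂R/∂s = -10s + 3u + 5 = 0 and ∂R/∂u = 3s + 6u - 2 = 0, so (s, u) = (12/23, 5/69).
The Hessian has R_{ss} = -10, R_{uu} = 6, R_{su} = 3, giving D = -69 < 0, so the point is a saddle point.
R(12/23, 5/69) = 706/69.

706/69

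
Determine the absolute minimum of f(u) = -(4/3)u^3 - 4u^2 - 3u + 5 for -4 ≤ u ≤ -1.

5

f'(u) = -4u^2 - 8u - 3, whose only zero in [-4, -1] is u = -3/2.
Evaluating at the critical points and endpoints: f(-4) = 115/3,  f(-3/2) = 5,  f(-1) = 16/3.
Hence the absolute minimum is 5 at u = -3/2.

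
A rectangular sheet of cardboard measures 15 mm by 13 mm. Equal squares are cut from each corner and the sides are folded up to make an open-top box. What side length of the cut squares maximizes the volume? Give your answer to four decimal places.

2.3155

With cut size x, the volume is V(x) = x(15 − 2x)(13 − 2x) for 0 < x < 6.5.
V'(x) = 12x^2 − 112x + 195. Setting V'(x) = 0 gives x ≈ 2.3155 (the root in (0, 6.5)).
V''(x) = 24x − 112 is negative there, so this is the maximum; V ≈ 200.9348.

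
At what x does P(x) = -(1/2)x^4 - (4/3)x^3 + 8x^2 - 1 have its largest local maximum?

Critical points: P'(x) = -2x^3 - 4x^2 + 16x vanishes at x = -4, 0, 2.
Second-derivative test with P''(x) = -6x^2 - 8x + 16: P''(-4) = -48 < 0 ⇒ local maximum; P''(0) = 16 > 0 ⇒ local minimum; P''(2) = -24 < 0 ⇒ local maximum.
Thus P has its largest local maximum at x = -4, with value 253/3.

-4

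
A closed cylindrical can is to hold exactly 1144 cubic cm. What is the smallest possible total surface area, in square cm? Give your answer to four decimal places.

With radius r and height h, πr²h = 1144 so h = 1144/(πr²), and S(r) = 2πr² + 2πrh = 2πr² + 2·1144/r.
S'(r) = 4πr − 2·1144/r² = 0 ⇒ r³ = 1144/(2π), so r ≈ 5.6678 and h = 2r ≈ 11.3356.
S''(r) = 4π + 4·1144/r³ > 0, so this is the minimum; S ≈ 605.5247.

605.5247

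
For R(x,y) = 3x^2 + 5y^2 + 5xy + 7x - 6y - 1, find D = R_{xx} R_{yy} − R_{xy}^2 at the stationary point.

∂R/∂x = 6x + 5y + 7 = 0 and ∂R/∂y = 5x + 10y - 6 = 0, so (x, y) = (-20/7, 71/35).
The Hessian has R_{xx} = 6, R_{yy} = 10, R_{xy} = 5, giving D = 35 > 0 with R_{xx} > 0, so the point is a local minimum.
D = (6)·(10) − (5)^2 = 35.

35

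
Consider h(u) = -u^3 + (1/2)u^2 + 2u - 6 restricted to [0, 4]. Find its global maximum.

-9/2

The derivative is -3u^2 + u + 2, whose only zero in [0, 4] is u = 1.
Compare values at every candidate in [0, 4]: h(0) = -6; h(1) = -9/2; h(4) = -54.
So the maximum is h(1) = -9/2.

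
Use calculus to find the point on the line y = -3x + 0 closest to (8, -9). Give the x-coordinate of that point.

Minimize D(x)^2 = (x - 8)^2 + (-3x + 9)^2.
d/dx[D^2] = 2(x - 8) + 2·(-3)·(-3x + 9) = 0 ⇒ x = 7/2.
Then y = -21/2 and the distance is √(45/2) ≈ 4.7434.

7/2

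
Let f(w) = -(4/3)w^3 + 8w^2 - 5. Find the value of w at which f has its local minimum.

f'(w) = -4w^2 + 16w = 0 at w = 0, 4.
Second-derivative test with f''(w) = -8w + 16: f''(0) = 16 > 0 ⇒ local minimum; f''(4) = -16 < 0 ⇒ local maximum.
Thus f has its local minimum at w = 0, with value -5.

0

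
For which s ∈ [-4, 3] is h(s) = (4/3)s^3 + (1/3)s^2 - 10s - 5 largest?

h'(s) = 4s^2 + (2/3)s - 10, which vanishes at s = -5/3 and s = 3/2.
Candidates: h(-4) = -45, h(-5/3) = 520/81, h(3/2) = -59/4, h(3) = 4.
The maximum over the interval is 520/81, attained at s = -5/3.

-5/3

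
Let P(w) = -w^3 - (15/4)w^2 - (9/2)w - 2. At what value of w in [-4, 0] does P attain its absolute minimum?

0

The derivative is -3w^2 - (15/2)w - 9/2, which vanishes at w = -3/2 and w = -1.
Candidates: P(-4) = 20,  P(-3/2) = -5/16,  P(-1) = -1/4,  P(0) = -2.
So the minimum is P(0) = -2.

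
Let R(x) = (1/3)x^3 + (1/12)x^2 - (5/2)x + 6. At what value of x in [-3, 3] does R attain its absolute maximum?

R'(x) = x^2 + (1/6)x - 5/2, which vanishes at x = -5/3 and x = 3/2.
Compare values at every candidate in [-3, 3]: R(-3) = 21/4; R(-5/3) = 2869/324; R(3/2) = 57/16; R(3) = 33/4.
So the maximum is R(-5/3) = 2869/324.

-5/3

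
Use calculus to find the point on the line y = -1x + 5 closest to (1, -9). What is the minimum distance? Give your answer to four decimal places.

Minimize D(x)^2 = (x - 1)^2 + (-x + 14)^2.
d/dx[D^2] = 2(x - 1) + 2·(-1)·(-x + 14) = 0 ⇒ x = 15/2.
Then y = -5/2 and the distance is √(169/2) ≈ 9.1924.

9.1924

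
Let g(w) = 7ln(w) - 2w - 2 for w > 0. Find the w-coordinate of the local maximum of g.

g'(w) = 7/w − 2 = 0 gives w = 7/2.
g''(w) = -7/w², which is negative for w > 0, so this is a local maximum.
g(7/2) = 7·ln(7/2) - 7 - 2 ≈ -0.2307.

7/2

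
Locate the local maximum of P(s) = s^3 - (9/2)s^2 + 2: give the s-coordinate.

0

P'(s) = 3s^2 - 9s = 0 at s = 0, 3.
Second-derivative test with P''(s) = 6s - 9: P''(0) = -9 < 0 ⇒ local maximum; P''(3) = 9 > 0 ⇒ local minimum.
So the local maximum value is P(0) = 2.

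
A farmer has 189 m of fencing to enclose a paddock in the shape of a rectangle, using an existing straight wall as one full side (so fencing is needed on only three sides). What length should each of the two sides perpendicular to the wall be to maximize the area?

189/4

Let the sides perpendicular to the wall have length x and the parallel side y, so 2x + y = 189 and the area is A = xy = x(189 − 2x).
A'(x) = 189 − 4x = 0 gives x = 189/4, and A''(x) = −4 < 0 confirms a maximum.
Then y = 189 − 2·189/4 = 189/2 and A = 35721/8.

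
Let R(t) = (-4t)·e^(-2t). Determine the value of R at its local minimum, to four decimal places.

-0.7358

R'(t) = (-4)·e^(-2t) + (-4t)·(-2)·e^(-2t) = (8t - 4)·e^(-2t). Since e^(-2t) > 0, the only critical point is t = 1/2.
R''(1/2) has the same sign as 8 > 0, so this is a local minimum.
R(1/2) = (-2)·e^(-1) ≈ -0.7358.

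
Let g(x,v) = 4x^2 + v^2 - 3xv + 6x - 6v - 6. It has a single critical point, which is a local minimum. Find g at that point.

∂g/∂x = 8x - 3v + 6 = 0 and ∂g/∂v = -3x + 2v - 6 = 0, so (x, v) = (6/7, 30/7).
The Hessian has g_{xx} = 8, g_{vv} = 2, g_{xv} = -3, giving D = 7 > 0 with g_{xx} > 0, so the point is a local minimum.
g(6/7, 30/7) = -114/7.

-114/7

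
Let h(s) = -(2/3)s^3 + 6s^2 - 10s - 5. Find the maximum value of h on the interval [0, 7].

35/3

Differentiating, h'(s) = -2s^2 + 12s - 10; which vanishes at s = 1 and s = 5.
Candidates: h(0) = -5, h(1) = -29/3, h(5) = 35/3, h(7) = -29/3.
Hence the absolute maximum is 35/3 at s = 5.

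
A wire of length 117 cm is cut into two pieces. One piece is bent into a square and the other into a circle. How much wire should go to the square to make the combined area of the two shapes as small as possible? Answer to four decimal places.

65.5316

Let x be the length used for the square. Square side x/4; circle radius (117−x)/(2π).
A(x) = (x/4)² + π·((117−x)/(2π))² = x²/16 + (117−x)²/(4π) for 0 ≤ x ≤ 117. A'(x) = x/8 − (117−x)/(2π) = 0 gives x = 4·117/(π+4) ≈ 65.5316.
A'' = 1/8 + 1/(2π) > 0, so this gives the minimum combined area; x ≈ 65.5316 cm to the square.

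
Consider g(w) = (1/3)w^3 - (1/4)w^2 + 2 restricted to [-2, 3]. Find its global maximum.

35/4

Differentiating, g'(w) = w^2 - (1/2)w; which vanishes at w = 0 and w = 1/2.
Candidates: g(-2) = -5/3; g(0) = 2; g(1/2) = 95/48; g(3) = 35/4.
Hence the absolute maximum is 35/4 at w = 3.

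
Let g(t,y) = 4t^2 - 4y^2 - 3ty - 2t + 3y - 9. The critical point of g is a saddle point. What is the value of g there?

-655/73

∂g/∂t = 8t - 3y - 2 = 0 and ∂g/∂y = -3t - 8y + 3 = 0, so (t, y) = (25/73, 18/73).
The Hessian has g_{tt} = 8, g_{yy} = -8, g_{ty} = -3, giving D = -73 < 0, so the point is a saddle point.
g(25/73, 18/73) = -655/73.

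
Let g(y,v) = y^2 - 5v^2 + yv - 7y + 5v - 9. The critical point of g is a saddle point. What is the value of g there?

∂g/∂y = 2y + v - 7 = 0 and ∂g/∂v = y - 10v + 5 = 0, so (y, v) = (65/21, 17/21).
The Hessian has g_{yy} = 2, g_{vv} = -10, g_{yv} = 1, giving D = -21 < 0, so the point is a saddle point.
g(65/21, 17/21) = -374/21.

-374/21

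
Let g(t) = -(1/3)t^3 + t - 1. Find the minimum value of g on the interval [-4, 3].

The derivative is -t^2 + 1, which vanishes at t = -1 and t = 1.
Candidates: g(-4) = 49/3,  g(-1) = -5/3,  g(1) = -1/3,  g(3) = -7.
Hence the absolute minimum is -7 at t = 3.

-7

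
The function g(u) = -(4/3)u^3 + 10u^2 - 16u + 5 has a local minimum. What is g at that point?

Critical points: g'(u) = -4u^2 + 20u - 16 vanishes at u = 1, 4.
Second-derivative test with g''(u) = -8u + 20: g''(1) = 12 > 0 ⇒ local minimum; g''(4) = -12 < 0 ⇒ local maximum.
The local minimum is g(1) = -7/3.

-7/3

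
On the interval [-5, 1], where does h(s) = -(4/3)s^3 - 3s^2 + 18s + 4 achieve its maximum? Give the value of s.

1

Differentiating, h'(s) = -4s^2 - 6s + 18; whose only zero in [-5, 1] is s = -3.
Evaluating at the critical points and endpoints: h(-5) = 17/3; h(-3) = -41; h(1) = 53/3.
So the maximum is h(1) = 53/3.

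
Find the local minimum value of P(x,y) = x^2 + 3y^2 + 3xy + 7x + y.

∂P/∂x = 2x + 3y + 7 = 0 and ∂P/∂y = 3x + 6y + 1 = 0, so (x, y) = (-13, 19/3).
The Hessian has P_{xx} = 2, P_{yy} = 6, P_{xy} = 3, giving D = 3 > 0 with P_{xx} > 0, so the point is a local minimum.
P(-13, 19/3) = -127/3.

-127/3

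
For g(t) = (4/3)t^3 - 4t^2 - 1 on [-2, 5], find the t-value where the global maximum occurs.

The derivative is 4t^2 - 8t, which vanishes at t = 0 and t = 2.
Compare values at every candidate in [-2, 5]: g(-2) = -83/3; g(0) = -1; g(2) = -19/3; g(5) = 197/3.
Hence the absolute maximum is 197/3 at t = 5.

5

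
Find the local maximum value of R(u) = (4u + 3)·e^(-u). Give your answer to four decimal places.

Differentiating with the product rule gives R'(u) = (-4u + 1)·e^(-u). Since e^(-u) > 0, the only critical point is u = 1/4.
R''(1/4) has the same sign as -4 < 0, so this is a local maximum.
R(1/4) = (4)·e^(-1/4) ≈ 3.1152.

3.1152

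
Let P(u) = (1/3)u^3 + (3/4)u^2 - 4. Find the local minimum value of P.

Critical points: P'(u) = u^2 + (3/2)u vanishes at u = -3/2, 0.
Second-derivative test with P''(u) = 2u + 3/2: P''(-3/2) = -3/2 < 0 ⇒ local maximum; P''(0) = 3/2 > 0 ⇒ local minimum.
Thus P has its local minimum at u = 0, with value -4.

-4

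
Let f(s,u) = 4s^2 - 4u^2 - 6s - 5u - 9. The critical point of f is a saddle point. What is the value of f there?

∂f/∂s = 8s - 6 = 0 and ∂f/∂u = -8u - 5 = 0, so (s, u) = (3/4, -5/8).
The Hessian has f_{ss} = 8, f_{uu} = -8, f_{su} = 0, giving D = -64 < 0, so the point is a saddle point.
f(3/4, -5/8) = -155/16.

-155/16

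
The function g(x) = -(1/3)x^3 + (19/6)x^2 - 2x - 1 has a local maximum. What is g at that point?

g'(x) = -x^2 + (19/3)x - 2. Setting g'(x) = 0 gives x ∈ {1/3, 6}.
g''(x) = -2x + 19/3. g''(1/3) = 17/3 > 0 ⇒ local minimum; g''(6) = -17/3 < 0 ⇒ local maximum.
So the local maximum value is g(6) = 29.

29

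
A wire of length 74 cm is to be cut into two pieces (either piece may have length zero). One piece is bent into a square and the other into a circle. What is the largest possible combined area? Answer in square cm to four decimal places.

435.7662

Let x be the length used for the square. Square side x/4; circle radius (74−x)/(2π).
A(x) = (x/4)² + π·((74−x)/(2π))² = x²/16 + (74−x)²/(4π) for 0 ≤ x ≤ 74. A'(x) = x/8 − (74−x)/(2π) = 0 gives x = 4·74/(π+4) ≈ 41.4473.
A'' > 0, so the interior critical point is a minimum; the maximum is at an endpoint. A(0) = 435.7662 and A(74) = 342.2500, so the largest area is 435.7662.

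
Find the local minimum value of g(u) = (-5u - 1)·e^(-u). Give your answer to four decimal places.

-2.2466

By the product rule, g'(u) = (5u - 4)·e^(-u). Since e^(-u) > 0, the only critical point is u = 4/5.
g''(4/5) has the same sign as 5 > 0, so this is a local minimum.
g(4/5) = (-5)·e^(-4/5) ≈ -2.2466.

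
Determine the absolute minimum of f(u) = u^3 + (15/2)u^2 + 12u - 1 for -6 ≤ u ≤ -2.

-19

f'(u) = 3u^2 + 15u + 12, whose only zero in [-6, -2] is u = -4.
Candidates: f(-6) = -19,  f(-4) = 7,  f(-2) = -3.
Hence the absolute minimum is -19 at u = -6.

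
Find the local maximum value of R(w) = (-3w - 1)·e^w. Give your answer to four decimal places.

0.7908

R'(w) = (-3)·e^w + (-3w - 1)·1·e^w = (-3w - 4)·e^w. Since e^w > 0, the only critical point is w = -4/3.
R''(-4/3) has the same sign as -3 < 0, so this is a local maximum.
R(-4/3) = (3)·e^(-4/3) ≈ 0.7908.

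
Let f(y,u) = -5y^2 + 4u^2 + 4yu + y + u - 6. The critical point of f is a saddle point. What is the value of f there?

-581/96

∂f/∂y = -10y + 4u + 1 = 0 and ∂f/∂u = 4y + 8u + 1 = 0, so (y, u) = (1/24, -7/48).
The Hessian has f_{yy} = -10, f_{uu} = 8, f_{yu} = 4, giving D = -96 < 0, so the point is a saddle point.
f(1/24, -7/48) = -581/96.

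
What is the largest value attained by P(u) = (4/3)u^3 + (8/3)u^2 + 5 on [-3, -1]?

533/81

The derivative is 4u^2 + (16/3)u, whose only zero in [-3, -1] is u = -4/3.
Compare values at every candidate in [-3, -1]: P(-3) = -7,  P(-4/3) = 533/81,  P(-1) = 19/3.
Hence the absolute maximum is 533/81 at u = -4/3.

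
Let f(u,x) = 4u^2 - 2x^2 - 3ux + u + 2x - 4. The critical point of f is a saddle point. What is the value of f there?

∂f/∂u = 8u - 3x + 1 = 0 and ∂f/∂x = -3u - 4x + 2 = 0, so (u, x) = (2/41, 19/41).
The Hessian has f_{uu} = 8, f_{xx} = -4, f_{ux} = -3, giving D = -41 < 0, so the point is a saddle point.
f(2/41, 19/41) = -144/41.

-144/41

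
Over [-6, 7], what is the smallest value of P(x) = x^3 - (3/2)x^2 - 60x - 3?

-431/2

The derivative is 3x^2 - 3x - 60, which vanishes at x = -4 and x = 5.
Candidates: P(-6) = 87, P(-4) = 149, P(5) = -431/2, P(7) = -307/2.
So the minimum is P(5) = -431/2.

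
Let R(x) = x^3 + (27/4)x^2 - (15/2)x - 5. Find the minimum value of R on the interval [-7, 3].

-111/16

Differentiating, R'(x) = 3x^2 + (27/2)x - 15/2; which vanishes at x = -5 and x = 1/2.
Compare values at every candidate in [-7, 3]: R(-7) = 141/4, R(-5) = 305/4, R(1/2) = -111/16, R(3) = 241/4.
The minimum over the interval is -111/16, attained at x = 1/2.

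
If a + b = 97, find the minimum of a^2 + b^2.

9409/2

With a + b = 97, a^2 + b^2 = a^2 + (97 − a)^2.
The derivative 2a − 2(97 − a) = 4a − 194 vanishes at a = 97/2; second derivative 4 > 0, a minimum.
The minimum is 2·(97/2)^2 = 9409/2.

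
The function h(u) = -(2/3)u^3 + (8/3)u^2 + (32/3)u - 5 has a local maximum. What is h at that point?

113/3

Critical points: h'(u) = -2u^2 + (16/3)u + 32/3 vanishes at u = -4/3, 4.
Second-derivative test with h''(u) = -4u + 16/3: h''(-4/3) = 32/3 > 0 ⇒ local minimum; h''(4) = -32/3 < 0 ⇒ local maximum.
So the local maximum value is h(4) = 113/3.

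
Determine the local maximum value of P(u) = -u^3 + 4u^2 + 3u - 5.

Critical points: P'(u) = -3u^2 + 8u + 3 vanishes at u = -1/3, 3.
P''(u) = -6u + 8. P''(-1/3) = 10 > 0 ⇒ local minimum; P''(3) = -10 < 0 ⇒ local maximum.
Thus P has its local maximum at u = 3, with value 13.

13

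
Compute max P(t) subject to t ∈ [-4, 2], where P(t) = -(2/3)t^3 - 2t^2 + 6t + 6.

P'(t) = -2t^2 - 4t + 6, which vanishes at t = -3 and t = 1.
Compare values at every candidate in [-4, 2]: P(-4) = -22/3, P(-3) = -12, P(1) = 28/3, P(2) = 14/3.
Hence the absolute maximum is 28/3 at t = 1.

28/3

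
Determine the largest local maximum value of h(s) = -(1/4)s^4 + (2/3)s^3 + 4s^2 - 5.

h'(s) = -s^3 + 2s^2 + 8s = 0 at s = -2, 0, 4.
Since h''(s) = -3s^2 + 4s + 8, we get h''(-2) = -12 < 0 ⇒ local maximum; h''(0) = 8 > 0 ⇒ local minimum; h''(4) = -24 < 0 ⇒ local maximum.
So the largest local maximum value is h(4) = 113/3.

113/3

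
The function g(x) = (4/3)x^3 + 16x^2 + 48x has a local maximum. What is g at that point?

0

Critical points: g'(x) = 4x^2 + 32x + 48 vanishes at x = -6, -2.
Since g''(x) = 8x + 32, we get g''(-6) = -16 < 0 ⇒ local maximum; g''(-2) = 16 > 0 ⇒ local minimum.
Thus g has its local maximum at x = -6, with value 0.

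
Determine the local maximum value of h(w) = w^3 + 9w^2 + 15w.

25

h'(w) = 3w^2 + 18w + 15. Setting h'(w) = 0 gives w ∈ {-5, -1}.
h''(w) = 6w + 18. h''(-5) = -12 < 0 ⇒ local maximum; h''(-1) = 12 > 0 ⇒ local minimum.
The local maximum is h(-5) = 25.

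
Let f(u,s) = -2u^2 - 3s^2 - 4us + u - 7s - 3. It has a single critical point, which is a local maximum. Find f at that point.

105/8

∂f/∂u = -4u - 4s + 1 = 0 and ∂f/∂s = -4u - 6s - 7 = 0, so (u, s) = (17/4, -4).
The Hessian has f_{uu} = -4, f_{ss} = -6, f_{us} = -4, giving D = 8 > 0 with f_{uu} < 0, so the point is a local maximum.
f(17/4, -4) = 105/8.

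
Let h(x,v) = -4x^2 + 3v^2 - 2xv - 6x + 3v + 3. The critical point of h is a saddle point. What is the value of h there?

48/13

∂h/∂x = -8x - 2v - 6 = 0 and ∂h/∂v = -2x + 6v + 3 = 0, so (x, v) = (-15/26, -9/13).
The Hessian has h_{xx} = -8, h_{vv} = 6, h_{xv} = -2, giving D = -52 < 0, so the point is a saddle point.
h(-15/26, -9/13) = 48/13.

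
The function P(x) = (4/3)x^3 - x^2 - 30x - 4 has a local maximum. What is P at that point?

527/12

P'(x) = 4x^2 - 2x - 30. Setting P'(x) = 0 gives x ∈ {-5/2, 3}.
Since P''(x) = 8x - 2, we get P''(-5/2) = -22 < 0 ⇒ local maximum; P''(3) = 22 > 0 ⇒ local minimum.
So the local maximum value is P(-5/2) = 527/12.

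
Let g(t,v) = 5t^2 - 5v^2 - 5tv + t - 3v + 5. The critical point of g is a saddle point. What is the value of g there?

∂g/∂t = 10t - 5v + 1 = 0 and ∂g/∂v = -5t - 10v - 3 = 0, so (t, v) = (-1/5, -1/5).
The Hessian has g_{tt} = 10, g_{vv} = -10, g_{tv} = -5, giving D = -125 < 0, so the point is a saddle point.
g(-1/5, -1/5) = 26/5.

26/5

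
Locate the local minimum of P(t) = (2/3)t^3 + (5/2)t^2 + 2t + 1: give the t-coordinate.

-1/2

Critical points: P'(t) = 2t^2 + 5t + 2 vanishes at t = -2, -1/2.
P''(t) = 4t + 5. P''(-2) = -3 < 0 ⇒ local maximum; P''(-1/2) = 3 > 0 ⇒ local minimum.
So the local minimum value is P(-1/2) = 13/24.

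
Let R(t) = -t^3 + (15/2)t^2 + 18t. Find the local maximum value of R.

R'(t) = -3t^2 + 15t + 18. Setting R'(t) = 0 gives t ∈ {-1, 6}.
Second-derivative test with R''(t) = -6t + 15: R''(-1) = 21 > 0 ⇒ local minimum; R''(6) = -21 < 0 ⇒ local maximum.
So the local maximum value is R(6) = 162.

162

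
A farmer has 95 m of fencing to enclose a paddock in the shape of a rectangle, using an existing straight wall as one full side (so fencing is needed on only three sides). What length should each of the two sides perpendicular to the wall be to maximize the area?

Let the sides perpendicular to the wall have length x and the parallel side y, so 2x + y = 95 and the area is A = xy = x(95 − 2x).
A'(x) = 95 − 4x = 0 gives x = 95/4, and A''(x) = −4 < 0 confirms a maximum.
Then y = 95 − 2·95/4 = 95/2 and A = 9025/8.

95/4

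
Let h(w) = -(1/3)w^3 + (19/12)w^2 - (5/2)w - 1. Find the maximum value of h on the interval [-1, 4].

41/12

Differentiating, h'(w) = -w^2 + (19/6)w - 5/2; which vanishes at w = 3/2 and w = 5/3.
Compare values at every candidate in [-1, 4]: h(-1) = 41/12; h(3/2) = -37/16; h(5/3) = -749/324; h(4) = -7.
So the maximum is h(-1) = 41/12.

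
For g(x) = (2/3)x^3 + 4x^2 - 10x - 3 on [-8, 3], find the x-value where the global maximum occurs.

g'(x) = 2x^2 + 8x - 10, which vanishes at x = -5 and x = 1.
Candidates: g(-8) = -25/3,  g(-5) = 191/3,  g(1) = -25/3,  g(3) = 21.
So the maximum is g(-5) = 191/3.

-5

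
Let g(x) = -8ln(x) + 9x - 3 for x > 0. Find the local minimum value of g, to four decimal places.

g'(x) = -8/x + 9 = 0 gives x = 8/9.
g''(x) = 8/x², which is positive for x > 0, so this is a local minimum.
g(8/9) = -8·ln(8/9) + 8 - 3 ≈ 5.9423.

5.9423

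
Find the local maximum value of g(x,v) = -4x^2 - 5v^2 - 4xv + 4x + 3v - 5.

∂g/∂x = -8x - 4v + 4 = 0 and ∂g/∂v = -4x - 10v + 3 = 0, so (x, v) = (7/16, 1/8).
The Hessian has g_{xx} = -8, g_{vv} = -10, g_{xv} = -4, giving D = 64 > 0 with g_{xx} < 0, so the point is a local maximum.
g(7/16, 1/8) = -63/16.

-63/16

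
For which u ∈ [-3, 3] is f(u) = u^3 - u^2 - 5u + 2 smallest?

-3

f'(u) = 3u^2 - 2u - 5, which vanishes at u = -1 and u = 5/3.
Compare values at every candidate in [-3, 3]: f(-3) = -19, f(-1) = 5, f(5/3) = -121/27, f(3) = 5.
So the minimum is f(-3) = -19.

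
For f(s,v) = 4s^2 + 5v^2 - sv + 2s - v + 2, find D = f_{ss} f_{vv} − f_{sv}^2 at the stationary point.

∂f/∂s = 8s - v + 2 = 0 and ∂f/∂v = -s + 10v - 1 = 0, so (s, v) = (-19/79, 6/79).
The Hessian has f_{ss} = 8, f_{vv} = 10, f_{sv} = -1, giving D = 79 > 0 with f_{ss} > 0, so the point is a local minimum.
D = (8)·(10) − (-1)^2 = 79.

79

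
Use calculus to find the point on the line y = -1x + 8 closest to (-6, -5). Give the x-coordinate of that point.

7/2

Minimize D(x)^2 = (x + 6)^2 + (-x + 13)^2.
d/dx[D^2] = 2(x + 6) + 2·(-1)·(-x + 13) = 0 ⇒ x = 7/2.
Then y = 9/2 and the distance is √(361/2) ≈ 13.4350.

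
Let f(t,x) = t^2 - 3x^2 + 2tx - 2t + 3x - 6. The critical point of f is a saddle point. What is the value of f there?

∂f/∂t = 2t + 2x - 2 = 0 and ∂f/∂x = 2t - 6x + 3 = 0, so (t, x) = (3/8, 5/8).
The Hessian has f_{tt} = 2, f_{xx} = -6, f_{tx} = 2, giving D = -16 < 0, so the point is a saddle point.
f(3/8, 5/8) = -87/16.

-87/16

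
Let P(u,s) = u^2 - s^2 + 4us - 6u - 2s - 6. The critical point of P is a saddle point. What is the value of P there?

∂P/∂u = 2u + 4s - 6 = 0 and ∂P/∂s = 4u - 2s - 2 = 0, so (u, s) = (1, 1).
The Hessian has P_{uu} = 2, P_{ss} = -2, P_{us} = 4, giving D = -20 < 0, so the point is a saddle point.
P(1, 1) = -10.

-10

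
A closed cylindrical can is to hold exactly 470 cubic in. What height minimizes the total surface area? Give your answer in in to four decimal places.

With radius r and height h, πr²h = 470 so h = 470/(πr²), and S(r) = 2πr² + 2πrh = 2πr² + 2·470/r.
S'(r) = 4πr − 2·470/r² = 0 ⇒ r³ = 470/(2π), so r ≈ 4.2135 and h = 2r ≈ 8.4269.
S''(r) = 4π + 4·470/r³ > 0, so this is the minimum; S ≈ 334.6415.

8.4269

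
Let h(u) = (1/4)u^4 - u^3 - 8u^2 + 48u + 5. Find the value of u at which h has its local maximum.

3

h'(u) = u^3 - 3u^2 - 16u + 48 = 0 at u = -4, 3, 4.
h''(u) = 3u^2 - 6u - 16. h''(-4) = 56 > 0 ⇒ local minimum; h''(3) = -7 < 0 ⇒ local maximum; h''(4) = 8 > 0 ⇒ local minimum.
The local maximum is h(3) = 281/4.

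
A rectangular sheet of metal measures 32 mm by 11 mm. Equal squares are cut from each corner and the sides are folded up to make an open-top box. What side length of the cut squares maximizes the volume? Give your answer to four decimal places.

With cut size x, the volume is V(x) = x(32 − 2x)(11 − 2x) for 0 < x < 5.5.
V'(x) = 12x^2 − 172x + 352. Setting V'(x) = 0 gives x ≈ 2.4733 (the root in (0, 5.5)).
V''(x) = 24x − 172 is negative there, so this is the maximum; V ≈ 405.0401.

2.4733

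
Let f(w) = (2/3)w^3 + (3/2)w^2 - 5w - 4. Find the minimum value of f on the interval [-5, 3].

f'(w) = 2w^2 + 3w - 5, which vanishes at w = -5/2 and w = 1.
Compare values at every candidate in [-5, 3]: f(-5) = -149/6; f(-5/2) = 179/24; f(1) = -41/6; f(3) = 25/2.
Hence the absolute minimum is -149/6 at w = -5.

-149/6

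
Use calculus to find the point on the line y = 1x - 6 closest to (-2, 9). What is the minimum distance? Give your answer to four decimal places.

Minimize D(x)^2 = (x + 2)^2 + (x - 15)^2.
d/dx[D^2] = 2(x + 2) + 2·1·(x - 15) = 0 ⇒ x = 13/2.
Then y = 1/2 and the distance is √(289/2) ≈ 12.0208.

12.0208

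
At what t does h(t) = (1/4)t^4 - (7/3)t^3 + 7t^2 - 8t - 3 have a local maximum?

h'(t) = t^3 - 7t^2 + 14t - 8. Setting h'(t) = 0 gives t ∈ {1, 2, 4}.
h''(t) = 3t^2 - 14t + 14. h''(1) = 3 > 0 ⇒ local minimum; h''(2) = -2 < 0 ⇒ local maximum; h''(4) = 6 > 0 ⇒ local minimum.
So the local maximum value is h(2) = -17/3.

2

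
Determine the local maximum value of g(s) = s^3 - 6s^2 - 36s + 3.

g'(s) = 3s^2 - 12s - 36 = 0 at s = -2, 6.
g''(s) = 6s - 12. g''(-2) = -24 < 0 ⇒ local maximum; g''(6) = 24 > 0 ⇒ local minimum.
Thus g has its local maximum at s = -2, with value 43.

43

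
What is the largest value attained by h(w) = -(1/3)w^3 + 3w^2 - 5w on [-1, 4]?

25/3

The derivative is -w^2 + 6w - 5, whose only zero in [-1, 4] is w = 1.
Compare values at every candidate in [-1, 4]: h(-1) = 25/3; h(1) = -7/3; h(4) = 20/3.
Hence the absolute maximum is 25/3 at w = -1.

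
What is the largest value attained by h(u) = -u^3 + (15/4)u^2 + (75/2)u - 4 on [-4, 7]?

Differentiating, h'(u) = -3u^2 + (15/2)u + 75/2; which vanishes at u = -5/2 and u = 5.
Evaluating at the critical points and endpoints: h(-4) = -30,  h(-5/2) = -939/16,  h(5) = 609/4,  h(7) = 397/4.
The maximum over the interval is 609/4, attained at u = 5.

609/4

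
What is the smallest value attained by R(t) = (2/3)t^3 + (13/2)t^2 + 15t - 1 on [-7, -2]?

The derivative is 2t^2 + 13t + 15, whose only zero in [-7, -2] is t = -5.
Candidates: R(-7) = -97/6; R(-5) = 19/6; R(-2) = -31/3.
The minimum over the interval is -97/6, attained at t = -7.

-97/6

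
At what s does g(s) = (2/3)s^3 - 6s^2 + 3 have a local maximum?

0

g'(s) = 2s^2 - 12s = 0 at s = 0, 6.
Second-derivative test with g''(s) = 4s - 12: g''(0) = -12 < 0 ⇒ local maximum; g''(6) = 12 > 0 ⇒ local minimum.
Thus g has its local maximum at s = 0, with value 3.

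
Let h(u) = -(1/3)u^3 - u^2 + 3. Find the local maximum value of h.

h'(u) = -u^2 - 2u = 0 at u = -2, 0.
Since h''(u) = -2u - 2, we get h''(-2) = 2 > 0 ⇒ local minimum; h''(0) = -2 < 0 ⇒ local maximum.
The local maximum is h(0) = 3.

3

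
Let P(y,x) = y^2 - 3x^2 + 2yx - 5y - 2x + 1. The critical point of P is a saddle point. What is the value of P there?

∂P/∂y = 2y + 2x - 5 = 0 and ∂P/∂x = 2y - 6x - 2 = 0, so (y, x) = (17/8, 3/8).
The Hessian has P_{yy} = 2, P_{xx} = -6, P_{yx} = 2, giving D = -16 < 0, so the point is a saddle point.
P(17/8, 3/8) = -75/16.

-75/16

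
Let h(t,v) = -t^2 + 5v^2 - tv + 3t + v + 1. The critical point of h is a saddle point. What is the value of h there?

68/21

∂h/∂t = -2t - v + 3 = 0 and ∂h/∂v = -t + 10v + 1 = 0, so (t, v) = (31/21, 1/21).
The Hessian has h_{tt} = -2, h_{vv} = 10, h_{tv} = -1, giving D = -21 < 0, so the point is a saddle point.
h(31/21, 1/21) = 68/21.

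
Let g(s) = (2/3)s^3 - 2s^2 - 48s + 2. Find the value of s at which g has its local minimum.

6

g'(s) = 2s^2 - 4s - 48 = 0 at s = -4, 6.
Second-derivative test with g''(s) = 4s - 4: g''(-4) = -20 < 0 ⇒ local maximum; g''(6) = 20 > 0 ⇒ local minimum.
Thus g has its local minimum at s = 6, with value -214.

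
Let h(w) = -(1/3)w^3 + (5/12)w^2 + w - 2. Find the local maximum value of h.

-11/16

h'(w) = -w^2 + (5/6)w + 1 = 0 at w = -2/3, 3/2.
h''(w) = -2w + 5/6. h''(-2/3) = 13/6 > 0 ⇒ local minimum; h''(3/2) = -13/6 < 0 ⇒ local maximum.
The local maximum is h(3/2) = -11/16.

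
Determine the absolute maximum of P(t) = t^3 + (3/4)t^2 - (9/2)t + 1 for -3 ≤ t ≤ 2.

The derivative is 3t^2 + (3/2)t - 9/2, which vanishes at t = -3/2 and t = 1.
Compare values at every candidate in [-3, 2]: P(-3) = -23/4,  P(-3/2) = 97/16,  P(1) = -7/4,  P(2) = 3.
So the maximum is P(-3/2) = 97/16.

97/16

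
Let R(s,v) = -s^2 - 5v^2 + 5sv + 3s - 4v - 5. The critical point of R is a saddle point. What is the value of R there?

-26/5

∂R/∂s = -2s + 5v + 3 = 0 and ∂R/∂v = 5s - 10v - 4 = 0, so (s, v) = (-2, -7/5).
The Hessian has R_{ss} = -2, R_{vv} = -10, R_{sv} = 5, giving D = -5 < 0, so the point is a saddle point.
R(-2, -7/5) = -26/5.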